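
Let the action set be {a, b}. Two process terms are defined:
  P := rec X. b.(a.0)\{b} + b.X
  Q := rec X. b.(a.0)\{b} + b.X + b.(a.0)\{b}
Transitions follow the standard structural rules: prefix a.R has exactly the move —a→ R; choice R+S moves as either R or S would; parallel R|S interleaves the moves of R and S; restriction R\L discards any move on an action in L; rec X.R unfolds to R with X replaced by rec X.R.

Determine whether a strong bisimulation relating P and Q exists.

YES

P's transition system — 3 states:
  u0 = rec X. b.(a.0)\{b} + b.X | —b→ u0, —b→ u1
  u1 = (a.0)\{b} | —a→ u2
  u2 = 0\{b} | ∅
Q's transition system — 3 states:
  v0 = rec X. b.(a.0)\{b} + b.X + b.(a.0)\{b} | —b→ v0, —b→ v1
  v1 = (a.0)\{b} | —a→ v2
  v2 = 0\{b} | ∅
Coarsest stable partition (strong bisimilarity classes):
  B0 = {u0, v0}
  B1 = {u1, v1}
  B2 = {u2, v2}
u0 ∈ B0, v0 ∈ B0 → same block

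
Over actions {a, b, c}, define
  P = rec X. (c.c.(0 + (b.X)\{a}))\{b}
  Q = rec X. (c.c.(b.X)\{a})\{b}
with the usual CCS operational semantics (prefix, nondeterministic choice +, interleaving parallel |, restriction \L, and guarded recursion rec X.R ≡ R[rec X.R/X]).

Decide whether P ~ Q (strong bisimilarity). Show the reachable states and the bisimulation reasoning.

P's transition system — 3 states:
  s0 = rec X. (c.c.(0 + (b.X)\{a}))\{b} → —c→ s1
  s1 = (c.(0 + (b.(rec X. (c.c.(0 + (b.X)\{a}))\{b}))\{a}))\{b} → —c→ s2
  s2 = (0 + (b.(rec X. (c.c.(0 + (b.X)\{a}))\{b}))\{a})\{b} → stopped
Q's transition system — 3 states:
  t0 = rec X. (c.c.(b.X)\{a})\{b} → —c→ t1
  t1 = (c.(b.(rec X. (c.c.(b.X)\{a})\{b}))\{a})\{b} → —c→ t2
  t2 = (b.(rec X. (c.c.(b.X)\{a})\{b}))\{a}\{b} → stopped
Partition-refinement fixed point:
  B0 = {s0, t0}
  B1 = {s1, t1}
  B2 = {s2, t2}
s0 ∈ B0, t0 ∈ B0 → same block

YES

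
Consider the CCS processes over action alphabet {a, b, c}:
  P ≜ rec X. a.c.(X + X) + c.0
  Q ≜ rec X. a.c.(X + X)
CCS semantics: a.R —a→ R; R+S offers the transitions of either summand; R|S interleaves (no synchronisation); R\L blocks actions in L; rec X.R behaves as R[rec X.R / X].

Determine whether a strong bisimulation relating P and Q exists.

Reachable graph of P (4 states):
  p0 = rec X. a.c.(X + X) + c.0 ⊢ --a--▸ p1, --c--▸ p2
  p1 = c.((rec X. a.c.(X + X) + c.0) + (rec X. a.c.(X + X) + c.0)) ⊢ --c--▸ p3
  p2 = 0 ⊢ (no moves)
  p3 = (rec X. a.c.(X + X) + c.0) + (rec X. a.c.(X + X) + c.0) ⊢ --a--▸ p1, --c--▸ p2
Reachable graph of Q (3 states):
  q0 = rec X. a.c.(X + X) ⊢ --a--▸ q1
  q1 = c.((rec X. a.c.(X + X)) + (rec X. a.c.(X + X))) ⊢ --c--▸ q2
  q2 = (rec X. a.c.(X + X)) + (rec X. a.c.(X + X)) ⊢ --a--▸ q1
Coarsest stable partition (strong bisimilarity classes):
  B0 = {p0, p3}
  B1 = {p1}
  B2 = {p2}
  B3 = {q0, q2}
  B4 = {q1}
p0 ∈ B0, q0 ∈ B3 → different blocks

NO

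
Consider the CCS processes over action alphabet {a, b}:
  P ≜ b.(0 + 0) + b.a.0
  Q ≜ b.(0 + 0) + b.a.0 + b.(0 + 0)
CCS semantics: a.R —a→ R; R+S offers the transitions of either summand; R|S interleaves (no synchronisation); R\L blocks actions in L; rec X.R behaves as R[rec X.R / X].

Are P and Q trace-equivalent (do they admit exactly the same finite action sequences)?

P's transition system — 4 states:
  s0 = b.(0 + 0) + b.a.0 :: -b-> s1, -b-> s2
  s1 = 0 + 0 :: (no moves)
  s2 = a.0 :: -a-> s3
  s3 = 0 :: (no moves)
Q's transition system — 4 states:
  t0 = b.(0 + 0) + b.a.0 + b.(0 + 0) :: -b-> t1, -b-> t2
  t1 = 0 + 0 :: (no moves)
  t2 = a.0 :: -a-> t3
  t3 = 0 :: (no moves)
Partition-refinement fixed point:
  B0 = {s0, t0}
  B1 = {s2, t2}
  B2 = {s1, s3, t1, t3}
s0 ∈ B0, t0 ∈ B0 → same block
Bisimilar ⇒ trace-equivalent.

traces(P) = traces(Q)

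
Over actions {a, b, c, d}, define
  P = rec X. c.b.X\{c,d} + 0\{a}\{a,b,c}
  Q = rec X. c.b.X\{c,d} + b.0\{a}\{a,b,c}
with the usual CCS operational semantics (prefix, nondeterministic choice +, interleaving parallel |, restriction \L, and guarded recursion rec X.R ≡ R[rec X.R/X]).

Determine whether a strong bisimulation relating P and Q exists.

LTS(P): 3 reachable states
  u0 = rec X. c.b.X\{c,d} + 0\{a}\{a,b,c} has moves ··c··> u1
  u1 = b.(rec X. c.b.X\{c,d} + 0\{a}\{a,b,c})\{c,d} has moves ··b··> u2
  u2 = (rec X. c.b.X\{c,d} + 0\{a}\{a,b,c})\{c,d} has moves deadlocked
LTS(Q): 5 reachable states
  v0 = rec X. c.b.X\{c,d} + b.0\{a}\{a,b,c} has moves ··b··> v1, ··c··> v2
  v1 = 0\{a}\{a,b,c} has moves deadlocked
  v2 = b.(rec X. c.b.X\{c,d} + b.0\{a}\{a,b,c})\{c,d} has moves ··b··> v3
  v3 = (rec X. c.b.X\{c,d} + b.0\{a}\{a,b,c})\{c,d} has moves ··b··> v4
  v4 = 0\{a}\{a,b,c}\{c,d} has moves deadlocked
Coarsest stable partition (strong bisimilarity classes):
  B0 = {u0}
  B1 = {u1, v3}
  B2 = {u2, v1, v4}
  B3 = {v0}
  B4 = {v2}
u0 ∈ B0, v0 ∈ B3 → different blocks

NO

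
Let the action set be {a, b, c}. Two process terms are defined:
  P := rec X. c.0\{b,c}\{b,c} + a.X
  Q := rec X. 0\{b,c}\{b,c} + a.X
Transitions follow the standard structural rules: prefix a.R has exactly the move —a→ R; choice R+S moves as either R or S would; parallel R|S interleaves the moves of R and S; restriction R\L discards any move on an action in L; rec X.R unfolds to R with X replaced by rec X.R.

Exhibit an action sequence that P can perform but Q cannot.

Reachable graph of P (2 states):
  m0 = rec X. c.0\{b,c}\{b,c} + a.X → —a→ m0, —c→ m1
  m1 = 0\{b,c}\{b,c} → ∅
Reachable graph of Q (1 states):
  n0 = rec X. 0\{b,c}\{b,c} + a.X → —a→ n0
Run σ = ⟨c⟩ on P: start {m0}
  step 1 (c): {m1}
  — P admits the full trace.
Run σ = ⟨c⟩ on Q: start {n0}
  step 1 (c): ∅  — Q cannot continue

c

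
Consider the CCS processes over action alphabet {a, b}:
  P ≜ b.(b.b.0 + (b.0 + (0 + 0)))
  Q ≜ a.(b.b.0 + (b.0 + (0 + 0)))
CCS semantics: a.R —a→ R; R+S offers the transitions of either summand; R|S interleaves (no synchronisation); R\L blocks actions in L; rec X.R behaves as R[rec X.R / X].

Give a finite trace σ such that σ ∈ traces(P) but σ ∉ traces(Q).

LTS(P): 4 reachable states
  p0 = b.(b.b.0 + (b.0 + (0 + 0))) has moves --b--▸ p1
  p1 = b.b.0 + (b.0 + (0 + 0)) has moves --b--▸ p2, --b--▸ p3
  p2 = 0 has moves ∅
  p3 = b.0 has moves --b--▸ p2
LTS(Q): 4 reachable states
  q0 = a.(b.b.0 + (b.0 + (0 + 0))) has moves --a--▸ q1
  q1 = b.b.0 + (b.0 + (0 + 0)) has moves --b--▸ q2, --b--▸ q3
  q2 = 0 has moves ∅
  q3 = b.0 has moves --b--▸ q2
Trace ⟨b⟩ through P, begin at {p0}:
  after b @ step 1: {p1}
  ✓ P
Trace ⟨b⟩ through Q, begin at {q0}:
  after b @ step 1: ∅ (Q stuck)

b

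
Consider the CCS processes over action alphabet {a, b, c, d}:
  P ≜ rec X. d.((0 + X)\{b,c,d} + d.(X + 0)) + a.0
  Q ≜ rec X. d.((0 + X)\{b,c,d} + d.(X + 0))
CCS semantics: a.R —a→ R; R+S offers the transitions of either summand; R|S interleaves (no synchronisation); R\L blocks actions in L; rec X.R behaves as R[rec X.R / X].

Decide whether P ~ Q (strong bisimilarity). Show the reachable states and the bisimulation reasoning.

NO

LTS(P): 5 reachable states
  s0 = rec X. d.((0 + X)\{b,c,d} + d.(X + 0)) + a.0 :: =a=> s1, =d=> s2
  s1 = 0 :: ·
  s2 = (0 + (rec X. d.((0 + X)\{b,c,d} + d.(X + 0)) + a.0))\{b,c,d} + d.((rec X. d.((0 + X)\{b,c,d} + d.(X + 0)) + a.0) + 0) :: =a=> s3, =d=> s4
  s3 = 0\{b,c,d} :: ·
  s4 = (rec X. d.((0 + X)\{b,c,d} + d.(X + 0)) + a.0) + 0 :: =a=> s1, =d=> s2
LTS(Q): 3 reachable states
  t0 = rec X. d.((0 + X)\{b,c,d} + d.(X + 0)) :: =d=> t1
  t1 = (0 + (rec X. d.((0 + X)\{b,c,d} + d.(X + 0))))\{b,c,d} + d.((rec X. d.((0 + X)\{b,c,d} + d.(X + 0))) + 0) :: =d=> t2
  t2 = (rec X. d.((0 + X)\{b,c,d} + d.(X + 0))) + 0 :: =d=> t1
Coarsest stable partition (strong bisimilarity classes):
  B0 = {s0, s2, s4}
  B1 = {s1, s3}
  B2 = {t0, t1, t2}
s0 ∈ B0, t0 ∈ B2 → different blocks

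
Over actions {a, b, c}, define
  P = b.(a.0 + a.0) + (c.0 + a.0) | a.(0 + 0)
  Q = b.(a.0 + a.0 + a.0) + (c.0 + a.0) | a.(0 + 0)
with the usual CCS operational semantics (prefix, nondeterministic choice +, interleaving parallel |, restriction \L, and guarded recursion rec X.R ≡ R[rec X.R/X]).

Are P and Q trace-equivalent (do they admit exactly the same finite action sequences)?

Reachable graph of P (6 states):
  p0 = b.(a.0 + a.0) + (c.0 + a.0) | a.(0 + 0) ⊢ =a=> p1, =a=> p2, =b=> p3, =c=> p2
  p1 = (c.0 + a.0) | (0 + 0) ⊢ =a=> p4, =c=> p4
  p2 = 0 | a.(0 + 0) ⊢ =a=> p4
  p3 = a.0 + a.0 ⊢ =a=> p5
  p4 = 0 | (0 + 0) ⊢ ·
  p5 = 0 ⊢ ·
Reachable graph of Q (6 states):
  q0 = b.(a.0 + a.0 + a.0) + (c.0 + a.0) | a.(0 + 0) ⊢ =a=> q1, =a=> q2, =b=> q3, =c=> q2
  q1 = (c.0 + a.0) | (0 + 0) ⊢ =a=> q4, =c=> q4
  q2 = 0 | a.(0 + 0) ⊢ =a=> q4
  q3 = a.0 + a.0 + a.0 ⊢ =a=> q5
  q4 = 0 | (0 + 0) ⊢ ·
  q5 = 0 ⊢ ·
Coarsest stable partition (strong bisimilarity classes):
  B0 = {p0, q0}
  B1 = {p2, p3, q2, q3}
  B2 = {p4, p5, q4, q5}
  B3 = {p1, q1}
p0 ∈ B0, q0 ∈ B0 → same block
Bisimilar ⇒ trace-equivalent.

traces(P) = traces(Q)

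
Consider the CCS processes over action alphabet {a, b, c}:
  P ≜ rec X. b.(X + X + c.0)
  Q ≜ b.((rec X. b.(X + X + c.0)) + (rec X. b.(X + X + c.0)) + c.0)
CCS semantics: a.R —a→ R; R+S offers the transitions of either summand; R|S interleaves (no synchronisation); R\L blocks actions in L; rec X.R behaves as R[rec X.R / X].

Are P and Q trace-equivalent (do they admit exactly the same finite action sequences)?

Reachable graph of P (3 states):
  p0 = rec X. b.(X + X + c.0) ⊢ ··b··> p1
  p1 = (rec X. b.(X + X + c.0)) + (rec X. b.(X + X + c.0)) + c.0 ⊢ ··b··> p1, ··c··> p2
  p2 = 0 ⊢ (no moves)
Reachable graph of Q (3 states):
  q0 = b.((rec X. b.(X + X + c.0)) + (rec X. b.(X + X + c.0)) + c.0) ⊢ ··b··> q1
  q1 = (rec X. b.(X + X + c.0)) + (rec X. b.(X + X + c.0)) + c.0 ⊢ ··b··> q1, ··c··> q2
  q2 = 0 ⊢ (no moves)
Partition-refinement fixed point:
  B0 = {p0, q0}
  B1 = {p1, q1}
  B2 = {p2, q2}
p0 ∈ B0, q0 ∈ B0 → same block
Bisimilar ⇒ trace-equivalent.

trace-equivalent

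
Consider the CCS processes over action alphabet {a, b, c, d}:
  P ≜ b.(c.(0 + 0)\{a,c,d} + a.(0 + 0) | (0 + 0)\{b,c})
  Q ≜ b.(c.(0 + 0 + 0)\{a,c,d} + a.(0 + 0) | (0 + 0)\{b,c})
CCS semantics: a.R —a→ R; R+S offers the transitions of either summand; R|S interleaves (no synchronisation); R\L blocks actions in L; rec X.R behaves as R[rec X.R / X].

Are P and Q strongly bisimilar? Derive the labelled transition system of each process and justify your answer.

YES

P's transition system — 4 states:
  p0 = b.(c.(0 + 0)\{a,c,d} + a.(0 + 0) | (0 + 0)\{b,c}) ⊢ --b--▸ p1
  p1 = c.(0 + 0)\{a,c,d} + a.(0 + 0) | (0 + 0)\{b,c} ⊢ --a--▸ p2, --c--▸ p3
  p2 = (0 + 0) | (0 + 0)\{b,c} ⊢ ·
  p3 = (0 + 0)\{a,c,d} ⊢ ·
Q's transition system — 4 states:
  q0 = b.(c.(0 + 0 + 0)\{a,c,d} + a.(0 + 0) | (0 + 0)\{b,c}) ⊢ --b--▸ q1
  q1 = c.(0 + 0 + 0)\{a,c,d} + a.(0 + 0) | (0 + 0)\{b,c} ⊢ --a--▸ q2, --c--▸ q3
  q2 = (0 + 0) | (0 + 0)\{b,c} ⊢ ·
  q3 = (0 + 0 + 0)\{a,c,d} ⊢ ·
Bisimilarity quotient blocks:
  B0 = {p0, q0}
  B1 = {p1, q1}
  B2 = {p2, p3, q2, q3}
p0 ∈ B0, q0 ∈ B0 → same block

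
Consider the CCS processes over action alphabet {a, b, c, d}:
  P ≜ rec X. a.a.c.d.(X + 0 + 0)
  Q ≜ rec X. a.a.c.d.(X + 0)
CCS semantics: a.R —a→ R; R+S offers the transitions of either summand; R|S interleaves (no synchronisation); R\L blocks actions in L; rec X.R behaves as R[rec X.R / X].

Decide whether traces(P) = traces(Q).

trace-equivalent

LTS(P): 5 reachable states
  s0 = rec X. a.a.c.d.(X + 0 + 0) → --a--▸ s1
  s1 = a.c.d.((rec X. a.a.c.d.(X + 0 + 0)) + 0 + 0) → --a--▸ s2
  s2 = c.d.((rec X. a.a.c.d.(X + 0 + 0)) + 0 + 0) → --c--▸ s3
  s3 = d.((rec X. a.a.c.d.(X + 0 + 0)) + 0 + 0) → --d--▸ s4
  s4 = (rec X. a.a.c.d.(X + 0 + 0)) + 0 + 0 → --a--▸ s1
LTS(Q): 5 reachable states
  t0 = rec X. a.a.c.d.(X + 0) → --a--▸ t1
  t1 = a.c.d.((rec X. a.a.c.d.(X + 0)) + 0) → --a--▸ t2
  t2 = c.d.((rec X. a.a.c.d.(X + 0)) + 0) → --c--▸ t3
  t3 = d.((rec X. a.a.c.d.(X + 0)) + 0) → --d--▸ t4
  t4 = (rec X. a.a.c.d.(X + 0)) + 0 → --a--▸ t1
Coarsest stable partition (strong bisimilarity classes):
  B0 = {s0, s4, t0, t4}
  B1 = {s1, t1}
  B2 = {s2, t2}
  B3 = {s3, t3}
s0 ∈ B0, t0 ∈ B0 → same block
Bisimilar ⇒ trace-equivalent.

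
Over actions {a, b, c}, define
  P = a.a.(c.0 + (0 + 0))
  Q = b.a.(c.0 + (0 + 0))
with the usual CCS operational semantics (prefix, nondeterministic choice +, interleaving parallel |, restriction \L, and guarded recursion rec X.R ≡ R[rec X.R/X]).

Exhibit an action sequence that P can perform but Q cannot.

a

LTS(P): 4 reachable states
  s0 = a.a.(c.0 + (0 + 0)) :: ··a··> s1
  s1 = a.(c.0 + (0 + 0)) :: ··a··> s2
  s2 = c.0 + (0 + 0) :: ··c··> s3
  s3 = 0 :: stopped
LTS(Q): 4 reachable states
  t0 = b.a.(c.0 + (0 + 0)) :: ··b··> t1
  t1 = a.(c.0 + (0 + 0)) :: ··a··> t2
  t2 = c.0 + (0 + 0) :: ··c··> t3
  t3 = 0 :: stopped
Executing a from P (initial set {s0}):
  step 1 (a): {s1}
  — P admits the full trace.
Executing a from Q (initial set {t0}):
  step 1 (a): no successor for Q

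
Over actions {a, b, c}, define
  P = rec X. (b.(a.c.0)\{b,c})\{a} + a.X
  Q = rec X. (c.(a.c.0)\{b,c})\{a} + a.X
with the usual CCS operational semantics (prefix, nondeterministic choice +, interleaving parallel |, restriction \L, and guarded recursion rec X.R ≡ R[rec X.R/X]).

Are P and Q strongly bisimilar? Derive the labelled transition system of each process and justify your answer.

Reachable graph of P (2 states):
  u0 = rec X. (b.(a.c.0)\{b,c})\{a} + a.X → —a→ u0, —b→ u1
  u1 = (a.c.0)\{b,c}\{a} → stopped
Reachable graph of Q (2 states):
  v0 = rec X. (c.(a.c.0)\{b,c})\{a} + a.X → —a→ v0, —c→ v1
  v1 = (a.c.0)\{b,c}\{a} → stopped
Partition-refinement fixed point:
  B0 = {u0}
  B1 = {u1, v1}
  B2 = {v0}
u0 ∈ B0, v0 ∈ B2 → different blocks

P ≁ Q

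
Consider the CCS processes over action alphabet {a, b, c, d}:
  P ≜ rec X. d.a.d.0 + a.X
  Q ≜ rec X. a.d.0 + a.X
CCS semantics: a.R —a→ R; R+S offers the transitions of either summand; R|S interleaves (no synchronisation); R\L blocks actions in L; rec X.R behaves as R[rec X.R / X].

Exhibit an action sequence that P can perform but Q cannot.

Reachable graph of P (4 states):
  u0 = rec X. d.a.d.0 + a.X → —a→ u0, —d→ u1
  u1 = a.d.0 → —a→ u2
  u2 = d.0 → —d→ u3
  u3 = 0 → ·
Reachable graph of Q (3 states):
  v0 = rec X. a.d.0 + a.X → —a→ v0, —a→ v1
  v1 = d.0 → —d→ v2
  v2 = 0 → ·
Executing d from P (initial set {u0}):
  [1] d ⇒ {u1}
  P completes σ.
Executing d from Q (initial set {v0}):
  [1] d ⇒ ∅ (Q stuck)

d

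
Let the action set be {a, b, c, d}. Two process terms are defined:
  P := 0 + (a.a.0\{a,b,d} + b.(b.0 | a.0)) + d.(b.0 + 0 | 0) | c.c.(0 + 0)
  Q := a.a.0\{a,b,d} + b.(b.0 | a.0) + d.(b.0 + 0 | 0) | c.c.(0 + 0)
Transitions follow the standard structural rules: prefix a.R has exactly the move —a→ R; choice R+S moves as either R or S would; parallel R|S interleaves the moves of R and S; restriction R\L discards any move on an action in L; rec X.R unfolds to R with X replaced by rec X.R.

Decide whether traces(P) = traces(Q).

traces(P) = traces(Q)

LTS(P): 15 reachable states
  s0 = 0 + (a.a.0\{a,b,d} + b.(b.0 | a.0)) + d.(b.0 + 0 | 0) | c.c.(0 + 0) :: -a-> s1, -b-> s2, -c-> s3, -d-> s4
  s1 = a.0\{a,b,d} :: -a-> s5
  s2 = b.0 | a.0 :: -a-> s6, -b-> s7
  s3 = d.(b.0 + 0 | 0) | c.(0 + 0) :: -c-> s8, -d-> s9
  s4 = (b.0 + 0 | 0) | c.c.(0 + 0) :: -b-> s10, -c-> s9
  s5 = 0\{a,b,d} :: ∅
  s6 = b.0 | 0 :: -b-> s11
  s7 = 0 | a.0 :: -a-> s11
  s8 = d.(b.0 + 0 | 0) | (0 + 0) :: -d-> s12
  s9 = (b.0 + 0 | 0) | c.(0 + 0) :: -b-> s13, -c-> s12
  s10 = 0 | c.c.(0 + 0) :: -c-> s13
  s11 = 0 | 0 :: ∅
  s12 = (b.0 + 0 | 0) | (0 + 0) :: -b-> s14
  s13 = 0 | c.(0 + 0) :: -c-> s14
  s14 = 0 | (0 + 0) :: ∅
LTS(Q): 15 reachable states
  t0 = a.a.0\{a,b,d} + b.(b.0 | a.0) + d.(b.0 + 0 | 0) | c.c.(0 + 0) :: -a-> t1, -b-> t2, -c-> t3, -d-> t4
  t1 = a.0\{a,b,d} :: -a-> t5
  t2 = b.0 | a.0 :: -a-> t6, -b-> t7
  t3 = d.(b.0 + 0 | 0) | c.(0 + 0) :: -c-> t8, -d-> t9
  t4 = (b.0 + 0 | 0) | c.c.(0 + 0) :: -b-> t10, -c-> t9
  t5 = 0\{a,b,d} :: ∅
  t6 = b.0 | 0 :: -b-> t11
  t7 = 0 | a.0 :: -a-> t11
  t8 = d.(b.0 + 0 | 0) | (0 + 0) :: -d-> t12
  t9 = (b.0 + 0 | 0) | c.(0 + 0) :: -b-> t13, -c-> t12
  t10 = 0 | c.c.(0 + 0) :: -c-> t13
  t11 = 0 | 0 :: ∅
  t12 = (b.0 + 0 | 0) | (0 + 0) :: -b-> t14
  t13 = 0 | c.(0 + 0) :: -c-> t14
  t14 = 0 | (0 + 0) :: ∅
Partition-refinement fixed point:
  B0 = {s0, t0}
  B1 = {s4, t4}
  B2 = {s9, t9}
  B3 = {s13, t13}
  B4 = {s11, s14, s5, t11, t14, t5}
  B5 = {s12, s6, t12, t6}
  B6 = {s10, t10}
  B7 = {s1, s7, t1, t7}
  B8 = {s3, t3}
  B9 = {s8, t8}
  B10 = {s2, t2}
s0 ∈ B0, t0 ∈ B0 → same block
Bisimilar ⇒ trace-equivalent.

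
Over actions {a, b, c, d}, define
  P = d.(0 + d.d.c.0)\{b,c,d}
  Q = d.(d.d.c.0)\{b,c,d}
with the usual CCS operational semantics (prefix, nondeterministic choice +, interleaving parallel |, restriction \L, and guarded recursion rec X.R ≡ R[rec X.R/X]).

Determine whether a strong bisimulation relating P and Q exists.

LTS(P): 2 reachable states
  u0 = d.(0 + d.d.c.0)\{b,c,d} → --d--▸ u1
  u1 = (0 + d.d.c.0)\{b,c,d} → deadlocked
LTS(Q): 2 reachable states
  v0 = d.(d.d.c.0)\{b,c,d} → --d--▸ v1
  v1 = (d.d.c.0)\{b,c,d} → deadlocked
Partition-refinement fixed point:
  B0 = {u0, v0}
  B1 = {u1, v1}
u0 ∈ B0, v0 ∈ B0 → same block

YES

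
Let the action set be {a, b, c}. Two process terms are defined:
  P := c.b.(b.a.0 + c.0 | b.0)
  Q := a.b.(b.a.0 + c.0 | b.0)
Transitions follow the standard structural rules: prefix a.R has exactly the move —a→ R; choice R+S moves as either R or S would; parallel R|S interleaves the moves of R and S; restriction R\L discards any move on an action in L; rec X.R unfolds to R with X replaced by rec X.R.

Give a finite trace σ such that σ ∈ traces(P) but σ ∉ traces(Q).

Reachable graph of P (8 states):
  m0 = c.b.(b.a.0 + c.0 | b.0) ⊢ --c--▸ m1
  m1 = b.(b.a.0 + c.0 | b.0) ⊢ --b--▸ m2
  m2 = b.a.0 + c.0 | b.0 ⊢ --b--▸ m3, --b--▸ m4, --c--▸ m5
  m3 = a.0 ⊢ --a--▸ m6
  m4 = c.0 | 0 ⊢ --c--▸ m7
  m5 = 0 | b.0 ⊢ --b--▸ m7
  m6 = 0 ⊢ stopped
  m7 = 0 | 0 ⊢ stopped
Reachable graph of Q (8 states):
  n0 = a.b.(b.a.0 + c.0 | b.0) ⊢ --a--▸ n1
  n1 = b.(b.a.0 + c.0 | b.0) ⊢ --b--▸ n2
  n2 = b.a.0 + c.0 | b.0 ⊢ --b--▸ n3, --b--▸ n4, --c--▸ n5
  n3 = a.0 ⊢ --a--▸ n6
  n4 = c.0 | 0 ⊢ --c--▸ n7
  n5 = 0 | b.0 ⊢ --b--▸ n7
  n6 = 0 ⊢ stopped
  n7 = 0 | 0 ⊢ stopped
Executing c from P (initial set {m0}):
  [1] c ⇒ {m1}
  ✓ P
Executing c from Q (initial set {n0}):
  [1] c ⇒ ∅ (Q stuck)

c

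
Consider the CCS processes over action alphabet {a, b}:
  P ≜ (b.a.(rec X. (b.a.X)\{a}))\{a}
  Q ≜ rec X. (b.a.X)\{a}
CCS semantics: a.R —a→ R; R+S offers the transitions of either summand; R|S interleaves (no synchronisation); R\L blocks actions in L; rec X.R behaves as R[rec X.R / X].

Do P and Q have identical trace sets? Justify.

P's transition system — 2 states:
  u0 = (b.a.(rec X. (b.a.X)\{a}))\{a} ⊢ ··b··> u1
  u1 = (a.(rec X. (b.a.X)\{a}))\{a} ⊢ ·
Q's transition system — 2 states:
  v0 = rec X. (b.a.X)\{a} ⊢ ··b··> v1
  v1 = (a.(rec X. (b.a.X)\{a}))\{a} ⊢ ·
Bisimilarity quotient blocks:
  B0 = {u0, v0}
  B1 = {u1, v1}
u0 ∈ B0, v0 ∈ B0 → same block
Bisimilar ⇒ trace-equivalent.

traces(P) = traces(Q)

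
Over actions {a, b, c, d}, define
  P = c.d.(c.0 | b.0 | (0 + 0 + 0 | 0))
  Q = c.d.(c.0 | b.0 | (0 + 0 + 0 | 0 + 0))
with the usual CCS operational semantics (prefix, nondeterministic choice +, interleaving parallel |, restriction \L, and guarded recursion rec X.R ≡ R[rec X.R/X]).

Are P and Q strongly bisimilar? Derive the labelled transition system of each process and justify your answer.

P's transition system — 6 states:
  m0 = c.d.(c.0 | b.0 | (0 + 0 + 0 | 0)) ⊢ =c=> m1
  m1 = d.(c.0 | b.0 | (0 + 0 + 0 | 0)) ⊢ =d=> m2
  m2 = c.0 | b.0 | (0 + 0 + 0 | 0) ⊢ =b=> m3, =c=> m4
  m3 = c.0 | 0 | (0 + 0 + 0 | 0) ⊢ =c=> m5
  m4 = 0 | b.0 | (0 + 0 + 0 | 0) ⊢ =b=> m5
  m5 = 0 | 0 | (0 + 0 + 0 | 0) ⊢ stopped
Q's transition system — 6 states:
  n0 = c.d.(c.0 | b.0 | (0 + 0 + 0 | 0 + 0)) ⊢ =c=> n1
  n1 = d.(c.0 | b.0 | (0 + 0 + 0 | 0 + 0)) ⊢ =d=> n2
  n2 = c.0 | b.0 | (0 + 0 + 0 | 0 + 0) ⊢ =b=> n3, =c=> n4
  n3 = c.0 | 0 | (0 + 0 + 0 | 0 + 0) ⊢ =c=> n5
  n4 = 0 | b.0 | (0 + 0 + 0 | 0 + 0) ⊢ =b=> n5
  n5 = 0 | 0 | (0 + 0 + 0 | 0 + 0) ⊢ stopped
Coarsest stable partition (strong bisimilarity classes):
  B0 = {m0, n0}
  B1 = {m1, n1}
  B2 = {m2, n2}
  B3 = {m3, n3}
  B4 = {m5, n5}
  B5 = {m4, n4}
m0 ∈ B0, n0 ∈ B0 → same block

bisimilar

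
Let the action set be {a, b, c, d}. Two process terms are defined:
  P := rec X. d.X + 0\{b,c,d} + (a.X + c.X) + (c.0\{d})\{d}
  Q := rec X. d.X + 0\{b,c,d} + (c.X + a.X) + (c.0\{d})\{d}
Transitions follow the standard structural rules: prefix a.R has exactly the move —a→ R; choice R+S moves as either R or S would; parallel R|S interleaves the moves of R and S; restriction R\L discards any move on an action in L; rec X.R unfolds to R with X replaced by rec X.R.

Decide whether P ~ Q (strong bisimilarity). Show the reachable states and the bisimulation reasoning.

YES

LTS(P): 2 reachable states
  u0 = rec X. d.X + 0\{b,c,d} + (a.X + c.X) + (c.0\{d})\{d} :: ··a··> u0, ··c··> u0, ··c··> u1, ··d··> u0
  u1 = 0\{d}\{d} :: ∅
LTS(Q): 2 reachable states
  v0 = rec X. d.X + 0\{b,c,d} + (c.X + a.X) + (c.0\{d})\{d} :: ··a··> v0, ··c··> v0, ··c··> v1, ··d··> v0
  v1 = 0\{d}\{d} :: ∅
Coarsest stable partition (strong bisimilarity classes):
  B0 = {u0, v0}
  B1 = {u1, v1}
u0 ∈ B0, v0 ∈ B0 → same block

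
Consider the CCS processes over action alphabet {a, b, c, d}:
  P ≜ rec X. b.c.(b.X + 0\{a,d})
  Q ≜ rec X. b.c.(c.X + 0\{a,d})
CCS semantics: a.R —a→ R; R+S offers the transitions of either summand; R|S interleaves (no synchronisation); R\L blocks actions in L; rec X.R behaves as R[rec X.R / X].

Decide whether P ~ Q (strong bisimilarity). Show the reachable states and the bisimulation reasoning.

P's transition system — 3 states:
  m0 = rec X. b.c.(b.X + 0\{a,d}) :: =b=> m1
  m1 = c.(b.(rec X. b.c.(b.X + 0\{a,d})) + 0\{a,d}) :: =c=> m2
  m2 = b.(rec X. b.c.(b.X + 0\{a,d})) + 0\{a,d} :: =b=> m0
Q's transition system — 3 states:
  n0 = rec X. b.c.(c.X + 0\{a,d}) :: =b=> n1
  n1 = c.(c.(rec X. b.c.(c.X + 0\{a,d})) + 0\{a,d}) :: =c=> n2
  n2 = c.(rec X. b.c.(c.X + 0\{a,d})) + 0\{a,d} :: =c=> n0
Partition-refinement fixed point:
  B0 = {m0}
  B1 = {m1}
  B2 = {m2}
  B3 = {n0}
  B4 = {n1}
  B5 = {n2}
m0 ∈ B0, n0 ∈ B3 → different blocks

NO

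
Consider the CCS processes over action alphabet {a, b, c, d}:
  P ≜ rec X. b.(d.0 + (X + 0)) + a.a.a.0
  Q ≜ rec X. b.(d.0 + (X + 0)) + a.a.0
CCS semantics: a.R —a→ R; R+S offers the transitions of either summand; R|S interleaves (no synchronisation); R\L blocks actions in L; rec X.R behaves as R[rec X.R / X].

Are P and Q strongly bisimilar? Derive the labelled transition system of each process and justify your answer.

P's transition system — 5 states:
  p0 = rec X. b.(d.0 + (X + 0)) + a.a.a.0 :: ··a··> p1, ··b··> p2
  p1 = a.a.0 :: ··a··> p3
  p2 = d.0 + ((rec X. b.(d.0 + (X + 0)) + a.a.a.0) + 0) :: ··a··> p1, ··b··> p2, ··d··> p4
  p3 = a.0 :: ··a··> p4
  p4 = 0 :: ∅
Q's transition system — 4 states:
  q0 = rec X. b.(d.0 + (X + 0)) + a.a.0 :: ··a··> q1, ··b··> q2
  q1 = a.0 :: ··a··> q3
  q2 = d.0 + ((rec X. b.(d.0 + (X + 0)) + a.a.0) + 0) :: ··a··> q1, ··b··> q2, ··d··> q3
  q3 = 0 :: ∅
Bisimilarity quotient blocks:
  B0 = {p0}
  B1 = {p1}
  B2 = {p3, q1}
  B3 = {p4, q3}
  B4 = {p2}
  B5 = {q0}
  B6 = {q2}
p0 ∈ B0, q0 ∈ B5 → different blocks

not bisimilar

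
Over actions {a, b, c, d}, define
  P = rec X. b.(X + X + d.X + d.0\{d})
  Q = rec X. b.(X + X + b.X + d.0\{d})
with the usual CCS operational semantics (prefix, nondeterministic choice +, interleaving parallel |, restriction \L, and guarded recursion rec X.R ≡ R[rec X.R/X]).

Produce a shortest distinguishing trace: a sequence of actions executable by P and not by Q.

LTS(P): 3 reachable states
  s0 = rec X. b.(X + X + d.X + d.0\{d}) ⊢ ··b··> s1
  s1 = (rec X. b.(X + X + d.X + d.0\{d})) + (rec X. b.(X + X + d.X + d.0\{d})) + d.(rec X. b.(X + X + d.X + d.0\{d})) + d.0\{d} ⊢ ··b··> s1, ··d··> s0, ··d··> s2
  s2 = 0\{d} ⊢ ·
LTS(Q): 3 reachable states
  t0 = rec X. b.(X + X + b.X + d.0\{d}) ⊢ ··b··> t1
  t1 = (rec X. b.(X + X + b.X + d.0\{d})) + (rec X. b.(X + X + b.X + d.0\{d})) + b.(rec X. b.(X + X + b.X + d.0\{d})) + d.0\{d} ⊢ ··b··> t0, ··b··> t1, ··d··> t2
  t2 = 0\{d} ⊢ ·
Executing bdb from P (initial set {s0}):
  after b @ step 1: {s1}
  after d @ step 2: {s0, s2}
  after b @ step 3: {s1}
  ✓ P
Executing bdb from Q (initial set {t0}):
  after b @ step 1: {t1}
  after d @ step 2: {t2}
  after b @ step 3: no successor for Q

bdb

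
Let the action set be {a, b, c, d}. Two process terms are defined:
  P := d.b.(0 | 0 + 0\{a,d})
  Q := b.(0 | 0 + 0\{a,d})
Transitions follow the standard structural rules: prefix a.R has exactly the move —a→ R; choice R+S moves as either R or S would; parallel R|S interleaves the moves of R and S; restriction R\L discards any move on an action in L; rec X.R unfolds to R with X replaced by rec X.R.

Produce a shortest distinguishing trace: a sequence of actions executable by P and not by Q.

P's transition system — 3 states:
  u0 = d.b.(0 | 0 + 0\{a,d}) → =d=> u1
  u1 = b.(0 | 0 + 0\{a,d}) → =b=> u2
  u2 = 0 | 0 + 0\{a,d} → stopped
Q's transition system — 2 states:
  v0 = b.(0 | 0 + 0\{a,d}) → =b=> v1
  v1 = 0 | 0 + 0\{a,d} → stopped
Executing d from P (initial set {u0}):
  [1] d ⇒ {u1}
  P completes σ.
Executing d from Q (initial set {v0}):
  [1] d ⇒ ∅  — Q cannot continue

d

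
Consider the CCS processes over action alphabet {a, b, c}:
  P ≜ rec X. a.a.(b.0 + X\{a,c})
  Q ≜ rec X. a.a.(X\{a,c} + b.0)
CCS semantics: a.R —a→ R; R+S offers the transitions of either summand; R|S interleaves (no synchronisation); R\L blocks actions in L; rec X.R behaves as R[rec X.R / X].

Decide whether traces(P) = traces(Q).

YES

P's transition system — 4 states:
  p0 = rec X. a.a.(b.0 + X\{a,c}) :: -a-> p1
  p1 = a.(b.0 + (rec X. a.a.(b.0 + X\{a,c}))\{a,c}) :: -a-> p2
  p2 = b.0 + (rec X. a.a.(b.0 + X\{a,c}))\{a,c} :: -b-> p3
  p3 = 0 :: ∅
Q's transition system — 4 states:
  q0 = rec X. a.a.(X\{a,c} + b.0) :: -a-> q1
  q1 = a.((rec X. a.a.(X\{a,c} + b.0))\{a,c} + b.0) :: -a-> q2
  q2 = (rec X. a.a.(X\{a,c} + b.0))\{a,c} + b.0 :: -b-> q3
  q3 = 0 :: ∅
Partition-refinement fixed point:
  B0 = {p0, q0}
  B1 = {p1, q1}
  B2 = {p2, q2}
  B3 = {p3, q3}
p0 ∈ B0, q0 ∈ B0 → same block
Bisimilar ⇒ trace-equivalent.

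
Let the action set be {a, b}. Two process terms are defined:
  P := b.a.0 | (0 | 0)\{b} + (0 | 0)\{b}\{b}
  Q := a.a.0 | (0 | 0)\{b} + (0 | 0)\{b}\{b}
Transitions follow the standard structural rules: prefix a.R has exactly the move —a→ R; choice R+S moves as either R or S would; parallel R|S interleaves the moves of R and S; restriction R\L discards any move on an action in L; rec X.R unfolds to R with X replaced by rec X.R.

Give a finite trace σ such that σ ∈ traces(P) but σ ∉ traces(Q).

b

Reachable graph of P (3 states):
  m0 = b.a.0 | (0 | 0)\{b} + (0 | 0)\{b}\{b} :: —b→ m1
  m1 = a.0 | (0 | 0)\{b} :: —a→ m2
  m2 = 0 | (0 | 0)\{b} :: ∅
Reachable graph of Q (3 states):
  n0 = a.a.0 | (0 | 0)\{b} + (0 | 0)\{b}\{b} :: —a→ n1
  n1 = a.0 | (0 | 0)\{b} :: —a→ n2
  n2 = 0 | (0 | 0)\{b} :: ∅
Trace ⟨b⟩ through P, begin at {m0}:
  [1] b ⇒ {m1}
  P completes σ.
Trace ⟨b⟩ through Q, begin at {n0}:
  [1] b ⇒ ∅  — Q cannot continue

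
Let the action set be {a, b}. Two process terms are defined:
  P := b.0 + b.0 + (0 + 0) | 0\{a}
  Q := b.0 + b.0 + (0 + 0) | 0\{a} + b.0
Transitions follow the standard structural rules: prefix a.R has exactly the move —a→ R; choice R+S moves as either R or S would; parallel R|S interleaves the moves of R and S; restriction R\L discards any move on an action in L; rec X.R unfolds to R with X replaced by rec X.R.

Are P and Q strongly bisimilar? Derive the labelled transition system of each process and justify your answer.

P ~ Q

Reachable graph of P (2 states):
  p0 = b.0 + b.0 + (0 + 0) | 0\{a} ⊢ -b-> p1
  p1 = 0 ⊢ stopped
Reachable graph of Q (2 states):
  q0 = b.0 + b.0 + (0 + 0) | 0\{a} + b.0 ⊢ -b-> q1
  q1 = 0 ⊢ stopped
Coarsest stable partition (strong bisimilarity classes):
  B0 = {p0, q0}
  B1 = {p1, q1}
p0 ∈ B0, q0 ∈ B0 → same block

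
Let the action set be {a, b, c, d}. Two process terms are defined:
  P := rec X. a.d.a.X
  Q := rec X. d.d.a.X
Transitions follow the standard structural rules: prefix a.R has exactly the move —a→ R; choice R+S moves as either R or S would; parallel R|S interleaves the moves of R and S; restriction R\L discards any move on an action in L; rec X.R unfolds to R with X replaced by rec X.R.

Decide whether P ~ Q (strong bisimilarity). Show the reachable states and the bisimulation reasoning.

not bisimilar

Reachable graph of P (3 states):
  m0 = rec X. a.d.a.X | ··a··> m1
  m1 = d.a.(rec X. a.d.a.X) | ··d··> m2
  m2 = a.(rec X. a.d.a.X) | ··a··> m0
Reachable graph of Q (3 states):
  n0 = rec X. d.d.a.X | ··d··> n1
  n1 = d.a.(rec X. d.d.a.X) | ··d··> n2
  n2 = a.(rec X. d.d.a.X) | ··a··> n0
Bisimilarity quotient blocks:
  B0 = {m0}
  B1 = {m1}
  B2 = {m2}
  B3 = {n0}
  B4 = {n1}
  B5 = {n2}
m0 ∈ B0, n0 ∈ B3 → different blocks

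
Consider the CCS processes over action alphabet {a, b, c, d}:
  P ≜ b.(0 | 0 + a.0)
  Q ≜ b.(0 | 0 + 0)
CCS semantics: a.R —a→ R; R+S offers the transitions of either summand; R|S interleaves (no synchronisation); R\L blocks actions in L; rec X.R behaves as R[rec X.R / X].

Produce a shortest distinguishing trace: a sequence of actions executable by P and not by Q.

LTS(P): 3 reachable states
  p0 = b.(0 | 0 + a.0) :: =b=> p1
  p1 = 0 | 0 + a.0 :: =a=> p2
  p2 = 0 :: stopped
LTS(Q): 2 reachable states
  q0 = b.(0 | 0 + 0) :: =b=> q1
  q1 = 0 | 0 + 0 :: stopped
Executing ba from P (initial set {p0}):
  [1] b ⇒ {p1}
  [2] a ⇒ {p2}
  P completes σ.
Executing ba from Q (initial set {q0}):
  [1] b ⇒ {q1}
  [2] a ⇒ ∅  — Q cannot continue

ba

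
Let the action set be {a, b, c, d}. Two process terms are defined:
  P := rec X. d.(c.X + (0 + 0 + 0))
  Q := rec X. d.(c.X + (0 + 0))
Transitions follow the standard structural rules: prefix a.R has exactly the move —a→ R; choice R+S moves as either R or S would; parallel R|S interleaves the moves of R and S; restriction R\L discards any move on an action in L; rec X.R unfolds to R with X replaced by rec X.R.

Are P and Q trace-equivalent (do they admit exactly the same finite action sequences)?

LTS(P): 2 reachable states
  s0 = rec X. d.(c.X + (0 + 0 + 0)) has moves -d-> s1
  s1 = c.(rec X. d.(c.X + (0 + 0 + 0))) + (0 + 0 + 0) has moves -c-> s0
LTS(Q): 2 reachable states
  t0 = rec X. d.(c.X + (0 + 0)) has moves -d-> t1
  t1 = c.(rec X. d.(c.X + (0 + 0))) + (0 + 0) has moves -c-> t0
Bisimilarity quotient blocks:
  B0 = {s0, t0}
  B1 = {s1, t1}
s0 ∈ B0, t0 ∈ B0 → same block
Bisimilar ⇒ trace-equivalent.

traces(P) = traces(Q)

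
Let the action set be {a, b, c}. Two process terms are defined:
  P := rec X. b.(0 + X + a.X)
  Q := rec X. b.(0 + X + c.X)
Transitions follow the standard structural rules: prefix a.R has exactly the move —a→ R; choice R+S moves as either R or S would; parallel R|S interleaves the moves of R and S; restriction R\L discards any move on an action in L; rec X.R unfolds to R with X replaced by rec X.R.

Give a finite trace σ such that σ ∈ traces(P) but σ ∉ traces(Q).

ba

LTS(P): 2 reachable states
  u0 = rec X. b.(0 + X + a.X) → --b--▸ u1
  u1 = 0 + (rec X. b.(0 + X + a.X)) + a.(rec X. b.(0 + X + a.X)) → --a--▸ u0, --b--▸ u1
LTS(Q): 2 reachable states
  v0 = rec X. b.(0 + X + c.X) → --b--▸ v1
  v1 = 0 + (rec X. b.(0 + X + c.X)) + c.(rec X. b.(0 + X + c.X)) → --b--▸ v1, --c--▸ v0
Trace ⟨ba⟩ through P, begin at {u0}:
  after b @ step 1: {u1}
  after a @ step 2: {u0}
  — P admits the full trace.
Trace ⟨ba⟩ through Q, begin at {v0}:
  after b @ step 1: {v1}
  after a @ step 2: ∅  — Q cannot continue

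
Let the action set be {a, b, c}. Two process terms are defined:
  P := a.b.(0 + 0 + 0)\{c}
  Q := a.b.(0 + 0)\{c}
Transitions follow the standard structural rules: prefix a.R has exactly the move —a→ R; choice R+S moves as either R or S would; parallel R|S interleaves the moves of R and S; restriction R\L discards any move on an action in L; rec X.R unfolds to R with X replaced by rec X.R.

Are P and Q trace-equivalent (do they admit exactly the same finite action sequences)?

Reachable graph of P (3 states):
  p0 = a.b.(0 + 0 + 0)\{c} has moves =a=> p1
  p1 = b.(0 + 0 + 0)\{c} has moves =b=> p2
  p2 = (0 + 0 + 0)\{c} has moves deadlocked
Reachable graph of Q (3 states):
  q0 = a.b.(0 + 0)\{c} has moves =a=> q1
  q1 = b.(0 + 0)\{c} has moves =b=> q2
  q2 = (0 + 0)\{c} has moves deadlocked
Coarsest stable partition (strong bisimilarity classes):
  B0 = {p0, q0}
  B1 = {p1, q1}
  B2 = {p2, q2}
p0 ∈ B0, q0 ∈ B0 → same block
Bisimilar ⇒ trace-equivalent.

trace-equivalent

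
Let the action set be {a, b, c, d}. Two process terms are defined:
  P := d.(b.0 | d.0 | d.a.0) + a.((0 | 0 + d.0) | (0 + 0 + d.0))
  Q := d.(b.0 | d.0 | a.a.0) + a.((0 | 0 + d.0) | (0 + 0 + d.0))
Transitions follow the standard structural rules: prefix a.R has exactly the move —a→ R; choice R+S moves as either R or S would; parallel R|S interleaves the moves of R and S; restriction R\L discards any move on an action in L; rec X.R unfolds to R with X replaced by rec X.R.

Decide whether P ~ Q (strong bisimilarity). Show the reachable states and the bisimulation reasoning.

LTS(P): 17 reachable states
  s0 = d.(b.0 | d.0 | d.a.0) + a.((0 | 0 + d.0) | (0 + 0 + d.0)) ⊢ --a--▸ s1, --d--▸ s2
  s1 = (0 | 0 + d.0) | (0 + 0 + d.0) ⊢ --d--▸ s3, --d--▸ s4
  s2 = b.0 | d.0 | d.a.0 ⊢ --b--▸ s5, --d--▸ s6, --d--▸ s7
  s3 = (0 | 0 + d.0) | 0 ⊢ --d--▸ s8
  s4 = 0 | (0 + 0 + d.0) ⊢ --d--▸ s8
  s5 = 0 | d.0 | d.a.0 ⊢ --d--▸ s10, --d--▸ s9
  s6 = b.0 | 0 | d.a.0 ⊢ --b--▸ s9, --d--▸ s11
  s7 = b.0 | d.0 | a.0 ⊢ --a--▸ s12, --b--▸ s10, --d--▸ s11
  s8 = 0 | 0 ⊢ ∅
  s9 = 0 | 0 | d.a.0 ⊢ --d--▸ s13
  s10 = 0 | d.0 | a.0 ⊢ --a--▸ s14, --d--▸ s13
  s11 = b.0 | 0 | a.0 ⊢ --a--▸ s15, --b--▸ s13
  s12 = b.0 | d.0 | 0 ⊢ --b--▸ s14, --d--▸ s15
  s13 = 0 | 0 | a.0 ⊢ --a--▸ s16
  s14 = 0 | d.0 | 0 ⊢ --d--▸ s16
  s15 = b.0 | 0 | 0 ⊢ --b--▸ s16
  s16 = 0 | 0 | 0 ⊢ ∅
LTS(Q): 17 reachable states
  t0 = d.(b.0 | d.0 | a.a.0) + a.((0 | 0 + d.0) | (0 + 0 + d.0)) ⊢ --a--▸ t1, --d--▸ t2
  t1 = (0 | 0 + d.0) | (0 + 0 + d.0) ⊢ --d--▸ t3, --d--▸ t4
  t2 = b.0 | d.0 | a.a.0 ⊢ --a--▸ t5, --b--▸ t6, --d--▸ t7
  t3 = (0 | 0 + d.0) | 0 ⊢ --d--▸ t8
  t4 = 0 | (0 + 0 + d.0) ⊢ --d--▸ t8
  t5 = b.0 | d.0 | a.0 ⊢ --a--▸ t9, --b--▸ t10, --d--▸ t11
  t6 = 0 | d.0 | a.a.0 ⊢ --a--▸ t10, --d--▸ t12
  t7 = b.0 | 0 | a.a.0 ⊢ --a--▸ t11, --b--▸ t12
  t8 = 0 | 0 ⊢ ∅
  t9 = b.0 | d.0 | 0 ⊢ --b--▸ t13, --d--▸ t14
  t10 = 0 | d.0 | a.0 ⊢ --a--▸ t13, --d--▸ t15
  t11 = b.0 | 0 | a.0 ⊢ --a--▸ t14, --b--▸ t15
  t12 = 0 | 0 | a.a.0 ⊢ --a--▸ t15
  t13 = 0 | d.0 | 0 ⊢ --d--▸ t16
  t14 = b.0 | 0 | 0 ⊢ --b--▸ t16
  t15 = 0 | 0 | a.0 ⊢ --a--▸ t16
  t16 = 0 | 0 | 0 ⊢ ∅
Bisimilarity quotient blocks:
  B0 = {s0}
  B1 = {s1, t1}
  B2 = {s14, s3, s4, t13, t3, t4}
  B3 = {s16, s8, t16, t8}
  B4 = {s2}
  B5 = {s7, t5}
  B6 = {s10, t10}
  B7 = {s13, t15}
  B8 = {s11, t11}
  B9 = {s15, t14}
  B10 = {s12, t9}
  B11 = {s5}
  B12 = {s9}
  B13 = {s6}
  B14 = {t0}
  B15 = {t2}
  B16 = {t7}
  B17 = {t12}
  B18 = {t6}
s0 ∈ B0, t0 ∈ B14 → different blocks

P ≁ Q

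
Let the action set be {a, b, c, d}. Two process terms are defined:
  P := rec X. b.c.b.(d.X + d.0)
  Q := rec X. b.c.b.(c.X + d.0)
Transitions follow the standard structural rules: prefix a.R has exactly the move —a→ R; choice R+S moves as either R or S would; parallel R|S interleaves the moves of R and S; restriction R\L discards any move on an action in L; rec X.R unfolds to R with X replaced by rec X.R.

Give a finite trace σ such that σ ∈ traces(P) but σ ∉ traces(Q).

bcbdb

LTS(P): 5 reachable states
  p0 = rec X. b.c.b.(d.X + d.0) | --b--▸ p1
  p1 = c.b.(d.(rec X. b.c.b.(d.X + d.0)) + d.0) | --c--▸ p2
  p2 = b.(d.(rec X. b.c.b.(d.X + d.0)) + d.0) | --b--▸ p3
  p3 = d.(rec X. b.c.b.(d.X + d.0)) + d.0 | --d--▸ p0, --d--▸ p4
  p4 = 0 | (no moves)
LTS(Q): 5 reachable states
  q0 = rec X. b.c.b.(c.X + d.0) | --b--▸ q1
  q1 = c.b.(c.(rec X. b.c.b.(c.X + d.0)) + d.0) | --c--▸ q2
  q2 = b.(c.(rec X. b.c.b.(c.X + d.0)) + d.0) | --b--▸ q3
  q3 = c.(rec X. b.c.b.(c.X + d.0)) + d.0 | --c--▸ q0, --d--▸ q4
  q4 = 0 | (no moves)
Trace ⟨bcbdb⟩ through P, begin at {p0}:
  [1] b ⇒ {p1}
  [2] c ⇒ {p2}
  [3] b ⇒ {p3}
  [4] d ⇒ {p0, p4}
  [5] b ⇒ {p1}
  — P admits the full trace.
Trace ⟨bcbdb⟩ through Q, begin at {q0}:
  [1] b ⇒ {q1}
  [2] c ⇒ {q2}
  [3] b ⇒ {q3}
  [4] d ⇒ {q4}
  [5] b ⇒ ∅  — Q cannot continue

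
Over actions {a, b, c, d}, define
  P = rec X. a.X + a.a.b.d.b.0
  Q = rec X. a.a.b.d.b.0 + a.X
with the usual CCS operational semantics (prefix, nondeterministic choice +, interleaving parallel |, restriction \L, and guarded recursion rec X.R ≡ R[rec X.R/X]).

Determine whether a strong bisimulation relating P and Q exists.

YES

P's transition system — 6 states:
  p0 = rec X. a.X + a.a.b.d.b.0 ⊢ —a→ p0, —a→ p1
  p1 = a.b.d.b.0 ⊢ —a→ p2
  p2 = b.d.b.0 ⊢ —b→ p3
  p3 = d.b.0 ⊢ —d→ p4
  p4 = b.0 ⊢ —b→ p5
  p5 = 0 ⊢ ·
Q's transition system — 6 states:
  q0 = rec X. a.a.b.d.b.0 + a.X ⊢ —a→ q0, —a→ q1
  q1 = a.b.d.b.0 ⊢ —a→ q2
  q2 = b.d.b.0 ⊢ —b→ q3
  q3 = d.b.0 ⊢ —d→ q4
  q4 = b.0 ⊢ —b→ q5
  q5 = 0 ⊢ ·
Coarsest stable partition (strong bisimilarity classes):
  B0 = {p0, q0}
  B1 = {p1, q1}
  B2 = {p2, q2}
  B3 = {p3, q3}
  B4 = {p4, q4}
  B5 = {p5, q5}
p0 ∈ B0, q0 ∈ B0 → same block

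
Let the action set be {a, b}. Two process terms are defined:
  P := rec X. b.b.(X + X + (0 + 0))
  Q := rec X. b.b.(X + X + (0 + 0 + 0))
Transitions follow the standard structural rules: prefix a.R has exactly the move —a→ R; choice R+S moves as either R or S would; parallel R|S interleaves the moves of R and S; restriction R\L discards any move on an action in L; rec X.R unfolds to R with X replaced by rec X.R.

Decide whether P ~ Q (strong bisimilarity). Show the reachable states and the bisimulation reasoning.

YES

LTS(P): 3 reachable states
  m0 = rec X. b.b.(X + X + (0 + 0)) → =b=> m1
  m1 = b.((rec X. b.b.(X + X + (0 + 0))) + (rec X. b.b.(X + X + (0 + 0))) + (0 + 0)) → =b=> m2
  m2 = (rec X. b.b.(X + X + (0 + 0))) + (rec X. b.b.(X + X + (0 + 0))) + (0 + 0) → =b=> m1
LTS(Q): 3 reachable states
  n0 = rec X. b.b.(X + X + (0 + 0 + 0)) → =b=> n1
  n1 = b.((rec X. b.b.(X + X + (0 + 0 + 0))) + (rec X. b.b.(X + X + (0 + 0 + 0))) + (0 + 0 + 0)) → =b=> n2
  n2 = (rec X. b.b.(X + X + (0 + 0 + 0))) + (rec X. b.b.(X + X + (0 + 0 + 0))) + (0 + 0 + 0) → =b=> n1
Coarsest stable partition (strong bisimilarity classes):
  B0 = {m0, m1, m2, n0, n1, n2}
m0 ∈ B0, n0 ∈ B0 → same block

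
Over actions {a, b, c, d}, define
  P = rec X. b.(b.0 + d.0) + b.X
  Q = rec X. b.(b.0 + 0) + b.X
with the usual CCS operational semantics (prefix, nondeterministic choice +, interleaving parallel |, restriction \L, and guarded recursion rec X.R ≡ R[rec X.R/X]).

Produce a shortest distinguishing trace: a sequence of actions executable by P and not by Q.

Reachable graph of P (3 states):
  u0 = rec X. b.(b.0 + d.0) + b.X | —b→ u0, —b→ u1
  u1 = b.0 + d.0 | —b→ u2, —d→ u2
  u2 = 0 | ·
Reachable graph of Q (3 states):
  v0 = rec X. b.(b.0 + 0) + b.X | —b→ v0, —b→ v1
  v1 = b.0 + 0 | —b→ v2
  v2 = 0 | ·
Executing bd from P (initial set {u0}):
  step 1 (b): {u0, u1}
  step 2 (d): {u2}
  P completes σ.
Executing bd from Q (initial set {v0}):
  step 1 (b): {v0, v1}
  step 2 (d): no successor for Q

bd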